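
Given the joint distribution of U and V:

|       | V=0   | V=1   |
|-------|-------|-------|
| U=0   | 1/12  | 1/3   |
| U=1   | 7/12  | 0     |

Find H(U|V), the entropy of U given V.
Marginal P(V) (column sums):
  P(V=0) = 1/12 + 7/12 = 2/3
  P(V=1) = 1/3 + 0 = 1/3

H(U|V) = -Σ P(U,V)·log₂ P(U|V), where P(U|V) = P(U,V) / P(V)
  (cells with P(U,V) = 0 contribute 0)
  (U=0,V=0): P(U|V) = (1/12)/(2/3) = 1/8;  -(1/12)·log₂(1/8) = 0.2500
  (U=0,V=1): P(U|V) = (1/3)/(1/3) = 1;  -(1/3)·log₂(1) = 0.0000
  (U=1,V=0): P(U|V) = (7/12)/(2/3) = 7/8;  -(7/12)·log₂(7/8) = 0.1124
H(U|V) = 0.2500 + 0.0000 + 0.1124
  = 0.3624 bits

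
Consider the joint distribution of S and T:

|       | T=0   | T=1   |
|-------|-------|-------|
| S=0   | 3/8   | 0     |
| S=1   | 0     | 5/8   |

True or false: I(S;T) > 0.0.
Marginal P(S) (row sums):
  P(S=0) = 3/8 + 0 = 3/8
  P(S=1) = 0 + 5/8 = 5/8
Marginal P(T) (column sums):
  P(T=0) = 3/8 + 0 = 3/8
  P(T=1) = 0 + 5/8 = 5/8

H(S) = -[(3/8)·log₂(3/8) + (5/8)·log₂(5/8)]
  = 0.5306 + 0.4238
  = 0.9544 bits
H(T) = -[(3/8)·log₂(3/8) + (5/8)·log₂(5/8)]
  = 0.5306 + 0.4238
  = 0.9544 bits
H(S,T) = -[(3/8)·log₂(3/8) + (5/8)·log₂(5/8)]
  = 0.5306 + 0.4238
  = 0.9544 bits

I(S;T) = H(S) + H(T) - H(S,T)
  = 0.9544 + 0.9544 - 0.9544
  = 0.9544 bits

True. I(S;T) = 0.9544 bits, which is > 0.0 bits.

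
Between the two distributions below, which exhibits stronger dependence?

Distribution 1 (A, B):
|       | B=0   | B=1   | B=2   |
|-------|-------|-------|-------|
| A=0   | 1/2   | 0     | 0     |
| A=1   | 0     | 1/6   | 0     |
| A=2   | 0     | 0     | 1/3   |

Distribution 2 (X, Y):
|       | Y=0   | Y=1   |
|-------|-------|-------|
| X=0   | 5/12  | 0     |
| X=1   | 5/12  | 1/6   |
Distribution 1 (A, B):
Marginal P(A) (row sums):
  P(A=0) = 1/2 + 0 + 0 = 1/2
  P(A=1) = 0 + 1/6 + 0 = 1/6
  P(A=2) = 0 + 0 + 1/3 = 1/3
Marginal P(B) (column sums):
  P(B=0) = 1/2 + 0 + 0 = 1/2
  P(B=1) = 0 + 1/6 + 0 = 1/6
  P(B=2) = 0 + 0 + 1/3 = 1/3

H(A) = -[(1/2)·log₂(1/2) + (1/6)·log₂(1/6) + (1/3)·log₂(1/3)]
  = 0.5000 + 0.4308 + 0.5283
  = 1.4591 bits
H(B) = -[(1/2)·log₂(1/2) + (1/6)·log₂(1/6) + (1/3)·log₂(1/3)]
  = 0.5000 + 0.4308 + 0.5283
  = 1.4591 bits
H(A,B) = -[(1/2)·log₂(1/2) + (1/6)·log₂(1/6) + (1/3)·log₂(1/3)]
  = 0.5000 + 0.4308 + 0.5283
  = 1.4591 bits

I(A;B) = H(A) + H(B) - H(A,B)
  = 1.4591 + 1.4591 - 1.4591
  = 1.4591 bits

Distribution 2 (X, Y):
Marginal P(X) (row sums):
  P(X=0) = 5/12 + 0 = 5/12
  P(X=1) = 5/12 + 1/6 = 7/12
Marginal P(Y) (column sums):
  P(Y=0) = 5/12 + 5/12 = 5/6
  P(Y=1) = 0 + 1/6 = 1/6

H(X) = -[(5/12)·log₂(5/12) + (7/12)·log₂(7/12)]
  = 0.5263 + 0.4536
  = 0.9799 bits
H(Y) = -[(5/6)·log₂(5/6) + (1/6)·log₂(1/6)]
  = 0.2192 + 0.4308
  = 0.6500 bits
H(X,Y) = -[(5/12)·log₂(5/12) + (5/12)·log₂(5/12) + (1/6)·log₂(1/6)]
  = 0.5263 + 0.5263 + 0.4308
  = 1.4834 bits

I(X;Y) = H(X) + H(Y) - H(X,Y)
  = 0.9799 + 0.6500 - 1.4834
  = 0.1465 bits

I(A;B) = 1.4591 bits > I(X;Y) = 0.1465 bits, so (A, B) has the higher mutual information (stronger dependence).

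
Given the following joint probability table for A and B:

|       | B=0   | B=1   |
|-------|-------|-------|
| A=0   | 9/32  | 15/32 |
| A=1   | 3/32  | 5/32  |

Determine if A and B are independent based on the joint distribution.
Marginal P(A) (row sums):
  P(A=0) = 9/32 + 15/32 = 3/4
  P(A=1) = 3/32 + 5/32 = 1/4
Marginal P(B) (column sums):
  P(B=0) = 9/32 + 3/32 = 3/8
  P(B=1) = 15/32 + 5/32 = 5/8

A and B are independent iff P(A=i,B=j) = P(A=i)·P(B=j) for every cell.
  P(A=0)·P(B=0) = 3/4 × 3/8 = 9/32 = P(A=0,B=0) ✓
  P(A=0)·P(B=1) = 3/4 × 5/8 = 15/32 = P(A=0,B=1) ✓
  P(A=1)·P(B=0) = 1/4 × 3/8 = 3/32 = P(A=1,B=0) ✓
  P(A=1)·P(B=1) = 1/4 × 5/8 = 5/32 = P(A=1,B=1) ✓

Yes, A and B are independent: every cell factors, so I(A;B) = 0 bits.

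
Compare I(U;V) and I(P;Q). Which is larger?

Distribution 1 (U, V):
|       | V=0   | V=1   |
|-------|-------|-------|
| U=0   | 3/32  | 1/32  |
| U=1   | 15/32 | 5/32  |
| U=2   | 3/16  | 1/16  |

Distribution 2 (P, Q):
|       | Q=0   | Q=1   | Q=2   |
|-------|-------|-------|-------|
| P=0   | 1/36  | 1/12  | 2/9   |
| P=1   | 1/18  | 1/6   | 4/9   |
Distribution 1 (U, V):
Marginal P(U) (row sums):
  P(U=0) = 3/32 + 1/32 = 1/8
  P(U=1) = 15/32 + 5/32 = 5/8
  P(U=2) = 3/16 + 1/16 = 1/4
Marginal P(V) (column sums):
  P(V=0) = 3/32 + 15/32 + 3/16 = 3/4
  P(V=1) = 1/32 + 5/32 + 1/16 = 1/4

H(U) = -[(1/8)·log₂(1/8) + (5/8)·log₂(5/8) + (1/4)·log₂(1/4)]
  = 0.3750 + 0.4238 + 0.5000
  = 1.2988 bits
H(V) = -[(3/4)·log₂(3/4) + (1/4)·log₂(1/4)]
  = 0.3113 + 0.5000
  = 0.8113 bits
H(U,V) = -[(3/32)·log₂(3/32) + (1/32)·log₂(1/32) + (15/32)·log₂(15/32) + (5/32)·log₂(5/32) + (3/16)·log₂(3/16) + (1/16)·log₂(1/16)]
  = 0.3202 + 0.1563 + 0.5124 + 0.4184 + 0.4528 + 0.2500
  = 2.1101 bits

I(U;V) = H(U) + H(V) - H(U,V)
  = 1.2988 + 0.8113 - 2.1101
  = 0.0000 bits

Distribution 2 (P, Q):
Marginal P(P) (row sums):
  P(P=0) = 1/36 + 1/12 + 2/9 = 1/3
  P(P=1) = 1/18 + 1/6 + 4/9 = 2/3
Marginal P(Q) (column sums):
  P(Q=0) = 1/36 + 1/18 = 1/12
  P(Q=1) = 1/12 + 1/6 = 1/4
  P(Q=2) = 2/9 + 4/9 = 2/3

H(P) = -[(1/3)·log₂(1/3) + (2/3)·log₂(2/3)]
  = 0.5283 + 0.3900
  = 0.9183 bits
H(Q) = -[(1/12)·log₂(1/12) + (1/4)·log₂(1/4) + (2/3)·log₂(2/3)]
  = 0.2987 + 0.5000 + 0.3900
  = 1.1887 bits
H(P,Q) = -[(1/36)·log₂(1/36) + (1/12)·log₂(1/12) + (2/9)·log₂(2/9) + (1/18)·log₂(1/18) + (1/6)·log₂(1/6) + (4/9)·log₂(4/9)]
  = 0.1436 + 0.2987 + 0.4822 + 0.2317 + 0.4308 + 0.5200
  = 2.1070 bits

I(P;Q) = H(P) + H(Q) - H(P,Q)
  = 0.9183 + 1.1887 - 2.1070
  = 0.0000 bits

Both joint tables factor as the product of their marginals, so I(U;V) = I(P;Q) = 0 bits: neither is larger (both pairs are independent).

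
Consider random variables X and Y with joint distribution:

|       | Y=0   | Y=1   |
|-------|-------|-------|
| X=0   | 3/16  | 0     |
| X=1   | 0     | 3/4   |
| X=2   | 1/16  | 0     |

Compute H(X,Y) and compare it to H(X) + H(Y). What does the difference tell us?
Marginal P(X) (row sums):
  P(X=0) = 3/16 + 0 = 3/16
  P(X=1) = 0 + 3/4 = 3/4
  P(X=2) = 1/16 + 0 = 1/16
Marginal P(Y) (column sums):
  P(Y=0) = 3/16 + 0 + 1/16 = 1/4
  P(Y=1) = 0 + 3/4 + 0 = 3/4

H(X,Y) = -[(3/16)·log₂(3/16) + (3/4)·log₂(3/4) + (1/16)·log₂(1/16)]
  = 0.4528 + 0.3113 + 0.2500
  = 1.0141 bits
H(X) = -[(3/16)·log₂(3/16) + (3/4)·log₂(3/4) + (1/16)·log₂(1/16)]
  = 0.4528 + 0.3113 + 0.2500
  = 1.0141 bits
H(Y) = -[(1/4)·log₂(1/4) + (3/4)·log₂(3/4)]
  = 0.5000 + 0.3113
  = 0.8113 bits

H(X) + H(Y) = 1.0141 + 0.8113 = 1.8254 bits
Difference: H(X) + H(Y) - H(X,Y) = 1.8254 - 1.0141 = 0.8113 bits = I(X;Y)

The difference is the mutual information; it is positive here, so X and Y are dependent (knowing one reduces uncertainty about the other by 0.8113 bits).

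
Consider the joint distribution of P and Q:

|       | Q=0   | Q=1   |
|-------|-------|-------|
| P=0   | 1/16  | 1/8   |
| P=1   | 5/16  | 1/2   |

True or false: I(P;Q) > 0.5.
Marginal P(P) (row sums):
  P(P=0) = 1/16 + 1/8 = 3/16
  P(P=1) = 5/16 + 1/2 = 13/16
Marginal P(Q) (column sums):
  P(Q=0) = 1/16 + 5/16 = 3/8
  P(Q=1) = 1/8 + 1/2 = 5/8

H(P) = -[(3/16)·log₂(3/16) + (13/16)·log₂(13/16)]
  = 0.4528 + 0.2434
  = 0.6962 bits
H(Q) = -[(3/8)·log₂(3/8) + (5/8)·log₂(5/8)]
  = 0.5306 + 0.4238
  = 0.9544 bits
H(P,Q) = -[(1/16)·log₂(1/16) + (1/8)·log₂(1/8) + (5/16)·log₂(5/16) + (1/2)·log₂(1/2)]
  = 0.2500 + 0.3750 + 0.5244 + 0.5000
  = 1.6494 bits

I(P;Q) = H(P) + H(Q) - H(P,Q)
  = 0.6962 + 0.9544 - 1.6494
  = 0.0012 bits

False. I(P;Q) = 0.0012 bits, which is ≤ 0.5 bits.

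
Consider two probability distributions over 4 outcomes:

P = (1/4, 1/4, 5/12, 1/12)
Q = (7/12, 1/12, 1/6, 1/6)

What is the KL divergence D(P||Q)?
D(P||Q) = Σ P(i) log₂(P(i)/Q(i))
  i=0: (1/4) × log₂((1/4)/(7/12)) = (1/4) × log₂(3/7) = -0.3056
  i=1: (1/4) × log₂((1/4)/(1/12)) = (1/4) × log₂(3) = 0.3962
  i=2: (5/12) × log₂((5/12)/(1/6)) = (5/12) × log₂(5/2) = 0.5508
  i=3: (1/12) × log₂((1/12)/(1/6)) = (1/12) × log₂(1/2) = -0.0833
D(P||Q) = -0.3056 + 0.3962 + 0.5508 - 0.0833
  = 0.5581 bits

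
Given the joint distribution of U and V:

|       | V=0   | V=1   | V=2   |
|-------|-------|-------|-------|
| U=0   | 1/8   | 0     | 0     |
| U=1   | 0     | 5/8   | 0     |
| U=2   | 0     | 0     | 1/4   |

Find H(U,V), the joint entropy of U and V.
H(U,V) = -Σ P(U,V) log₂ P(U,V), summed over the non-zero cells:
H(U,V) = -[(1/8)·log₂(1/8) + (5/8)·log₂(5/8) + (1/4)·log₂(1/4)]
  = 0.3750 + 0.4238 + 0.5000
  = 1.2988 bits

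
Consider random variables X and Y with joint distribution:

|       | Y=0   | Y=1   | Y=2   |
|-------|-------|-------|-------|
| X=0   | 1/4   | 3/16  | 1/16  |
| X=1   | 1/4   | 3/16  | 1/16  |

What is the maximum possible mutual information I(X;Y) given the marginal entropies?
The upper bound on mutual information is I(X;Y) ≤ min(H(X), H(Y)).

Marginal P(X) (row sums):
  P(X=0) = 1/4 + 3/16 + 1/16 = 1/2
  P(X=1) = 1/4 + 3/16 + 1/16 = 1/2
Marginal P(Y) (column sums):
  P(Y=0) = 1/4 + 1/4 = 1/2
  P(Y=1) = 3/16 + 3/16 = 3/8
  P(Y=2) = 1/16 + 1/16 = 1/8

H(X) = -[(1/2)·log₂(1/2) + (1/2)·log₂(1/2)]
  = 0.5000 + 0.5000
  = 1.0000 bits
H(Y) = -[(1/2)·log₂(1/2) + (3/8)·log₂(3/8) + (1/8)·log₂(1/8)]
  = 0.5000 + 0.5306 + 0.3750
  = 1.4056 bits

Maximum possible I(X;Y) = min(1.0000, 1.4056) = 1.0000 bits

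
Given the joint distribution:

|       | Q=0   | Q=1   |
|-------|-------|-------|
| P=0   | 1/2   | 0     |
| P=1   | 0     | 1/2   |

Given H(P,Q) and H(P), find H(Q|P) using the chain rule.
From the chain rule: H(P,Q) = H(P) + H(Q|P)
Therefore: H(Q|P) = H(P,Q) - H(P)

H(P,Q) = -[(1/2)·log₂(1/2) + (1/2)·log₂(1/2)]
  = 0.5000 + 0.5000
  = 1.0000 bits
Marginal P(P) (row sums):
  P(P=0) = 1/2 + 0 = 1/2
  P(P=1) = 0 + 1/2 = 1/2
H(P) = -[(1/2)·log₂(1/2) + (1/2)·log₂(1/2)]
  = 0.5000 + 0.5000
  = 1.0000 bits

H(Q|P) = 1.0000 - 1.0000 = 0.0000 bits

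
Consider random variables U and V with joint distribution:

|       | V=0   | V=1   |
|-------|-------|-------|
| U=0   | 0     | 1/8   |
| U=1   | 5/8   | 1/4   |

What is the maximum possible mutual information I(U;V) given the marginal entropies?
The upper bound on mutual information is I(U;V) ≤ min(H(U), H(V)).

Marginal P(U) (row sums):
  P(U=0) = 0 + 1/8 = 1/8
  P(U=1) = 5/8 + 1/4 = 7/8
Marginal P(V) (column sums):
  P(V=0) = 0 + 5/8 = 5/8
  P(V=1) = 1/8 + 1/4 = 3/8

H(U) = -[(1/8)·log₂(1/8) + (7/8)·log₂(7/8)]
  = 0.3750 + 0.1686
  = 0.5436 bits
H(V) = -[(5/8)·log₂(5/8) + (3/8)·log₂(3/8)]
  = 0.4238 + 0.5306
  = 0.9544 bits

Maximum possible I(U;V) = min(0.5436, 0.9544) = 0.5436 bits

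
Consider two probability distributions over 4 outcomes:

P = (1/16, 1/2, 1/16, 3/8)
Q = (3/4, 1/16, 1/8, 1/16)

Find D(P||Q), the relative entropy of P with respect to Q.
D(P||Q) = Σ P(i) log₂(P(i)/Q(i))
  i=0: (1/16) × log₂((1/16)/(3/4)) = (1/16) × log₂(1/12) = -0.2241
  i=1: (1/2) × log₂((1/2)/(1/16)) = (1/2) × log₂(8) = 1.5000
  i=2: (1/16) × log₂((1/16)/(1/8)) = (1/16) × log₂(1/2) = -0.0625
  i=3: (3/8) × log₂((3/8)/(1/16)) = (3/8) × log₂(6) = 0.9694
D(P||Q) = -0.2241 + 1.5000 - 0.0625 + 0.9694
  = 2.1828 bits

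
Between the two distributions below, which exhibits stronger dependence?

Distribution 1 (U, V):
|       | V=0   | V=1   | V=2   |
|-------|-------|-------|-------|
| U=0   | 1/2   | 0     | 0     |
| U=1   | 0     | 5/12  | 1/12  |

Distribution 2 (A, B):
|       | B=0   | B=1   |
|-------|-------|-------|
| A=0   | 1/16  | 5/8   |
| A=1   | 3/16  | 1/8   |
Distribution 1 (U, V):
Marginal P(U) (row sums):
  P(U=0) = 1/2 + 0 + 0 = 1/2
  P(U=1) = 0 + 5/12 + 1/12 = 1/2
Marginal P(V) (column sums):
  P(V=0) = 1/2 + 0 = 1/2
  P(V=1) = 0 + 5/12 = 5/12
  P(V=2) = 0 + 1/12 = 1/12

H(U) = -[(1/2)·log₂(1/2) + (1/2)·log₂(1/2)]
  = 0.5000 + 0.5000
  = 1.0000 bits
H(V) = -[(1/2)·log₂(1/2) + (5/12)·log₂(5/12) + (1/12)·log₂(1/12)]
  = 0.5000 + 0.5263 + 0.2987
  = 1.3250 bits
H(U,V) = -[(1/2)·log₂(1/2) + (5/12)·log₂(5/12) + (1/12)·log₂(1/12)]
  = 0.5000 + 0.5263 + 0.2987
  = 1.3250 bits

I(U;V) = H(U) + H(V) - H(U,V)
  = 1.0000 + 1.3250 - 1.3250
  = 1.0000 bits

Distribution 2 (A, B):
Marginal P(A) (row sums):
  P(A=0) = 1/16 + 5/8 = 11/16
  P(A=1) = 3/16 + 1/8 = 5/16
Marginal P(B) (column sums):
  P(B=0) = 1/16 + 3/16 = 1/4
  P(B=1) = 5/8 + 1/8 = 3/4

H(A) = -[(11/16)·log₂(11/16) + (5/16)·log₂(5/16)]
  = 0.3716 + 0.5244
  = 0.8960 bits
H(B) = -[(1/4)·log₂(1/4) + (3/4)·log₂(3/4)]
  = 0.5000 + 0.3113
  = 0.8113 bits
H(A,B) = -[(1/16)·log₂(1/16) + (5/8)·log₂(5/8) + (3/16)·log₂(3/16) + (1/8)·log₂(1/8)]
  = 0.2500 + 0.4238 + 0.4528 + 0.3750
  = 1.5016 bits

I(A;B) = H(A) + H(B) - H(A,B)
  = 0.8960 + 0.8113 - 1.5016
  = 0.2057 bits

I(U;V) = 1.0000 bits > I(A;B) = 0.2057 bits, so (U, V) has the higher mutual information (stronger dependence).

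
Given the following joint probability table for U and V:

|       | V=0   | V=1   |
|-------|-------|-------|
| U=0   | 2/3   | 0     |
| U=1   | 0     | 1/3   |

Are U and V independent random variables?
Marginal P(U) (row sums):
  P(U=0) = 2/3 + 0 = 2/3
  P(U=1) = 0 + 1/3 = 1/3
Marginal P(V) (column sums):
  P(V=0) = 2/3 + 0 = 2/3
  P(V=1) = 0 + 1/3 = 1/3

U and V are independent iff P(U=i,V=j) = P(U=i)·P(V=j) for every cell.
  P(U=0)·P(V=0) = 2/3 × 2/3 = 4/9, but P(U=0,V=0) = 2/3 ✗

No, U and V are not independent. Quantitatively, I(U;V) > 0:

H(U) = -[(2/3)·log₂(2/3) + (1/3)·log₂(1/3)]
  = 0.3900 + 0.5283
  = 0.9183 bits
H(V) = -[(2/3)·log₂(2/3) + (1/3)·log₂(1/3)]
  = 0.3900 + 0.5283
  = 0.9183 bits
H(U,V) = -[(2/3)·log₂(2/3) + (1/3)·log₂(1/3)]
  = 0.3900 + 0.5283
  = 0.9183 bits
I(U;V) = H(U) + H(V) - H(U,V) = 0.9183 + 0.9183 - 0.9183 = 0.9183 bits > 0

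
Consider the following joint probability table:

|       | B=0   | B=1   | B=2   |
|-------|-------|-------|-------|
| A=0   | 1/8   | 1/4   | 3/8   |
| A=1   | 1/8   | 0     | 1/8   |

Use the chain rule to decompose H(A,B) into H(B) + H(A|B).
By the chain rule: H(A,B) = H(B) + H(A|B)

Marginal P(B) (column sums):
  P(B=0) = 1/8 + 1/8 = 1/4
  P(B=1) = 1/4 + 0 = 1/4
  P(B=2) = 3/8 + 1/8 = 1/2
H(B) = -[(1/4)·log₂(1/4) + (1/4)·log₂(1/4) + (1/2)·log₂(1/2)]
  = 0.5000 + 0.5000 + 0.5000
  = 1.5000 bits
H(A|B) = -Σ P(A,B)·log₂ P(A|B), where P(A|B) = P(A,B) / P(B)
  (cells with P(A,B) = 0 contribute 0)
  (A=0,B=0): P(A|B) = (1/8)/(1/4) = 1/2;  -(1/8)·log₂(1/2) = 0.1250
  (A=0,B=1): P(A|B) = (1/4)/(1/4) = 1;  -(1/4)·log₂(1) = 0.0000
  (A=0,B=2): P(A|B) = (3/8)/(1/2) = 3/4;  -(3/8)·log₂(3/4) = 0.1556
  (A=1,B=0): P(A|B) = (1/8)/(1/4) = 1/2;  -(1/8)·log₂(1/2) = 0.1250
  (A=1,B=2): P(A|B) = (1/8)/(1/2) = 1/4;  -(1/8)·log₂(1/4) = 0.2500
H(A|B) = 0.1250 + 0.0000 + 0.1556 + 0.1250 + 0.2500
  = 0.6556 bits

H(A,B) = H(B) + H(A|B) = 1.5000 + 0.6556 = 2.1556 bits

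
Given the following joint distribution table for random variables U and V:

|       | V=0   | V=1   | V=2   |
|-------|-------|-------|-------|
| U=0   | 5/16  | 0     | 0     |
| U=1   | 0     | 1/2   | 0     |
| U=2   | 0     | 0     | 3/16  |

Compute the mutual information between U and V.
Marginal P(U) (row sums):
  P(U=0) = 5/16 + 0 + 0 = 5/16
  P(U=1) = 0 + 1/2 + 0 = 1/2
  P(U=2) = 0 + 0 + 3/16 = 3/16
Marginal P(V) (column sums):
  P(V=0) = 5/16 + 0 + 0 = 5/16
  P(V=1) = 0 + 1/2 + 0 = 1/2
  P(V=2) = 0 + 0 + 3/16 = 3/16

H(U) = -[(5/16)·log₂(5/16) + (1/2)·log₂(1/2) + (3/16)·log₂(3/16)]
  = 0.5244 + 0.5000 + 0.4528
  = 1.4772 bits
H(V) = -[(5/16)·log₂(5/16) + (1/2)·log₂(1/2) + (3/16)·log₂(3/16)]
  = 0.5244 + 0.5000 + 0.4528
  = 1.4772 bits
H(U,V) = -[(5/16)·log₂(5/16) + (1/2)·log₂(1/2) + (3/16)·log₂(3/16)]
  = 0.5244 + 0.5000 + 0.4528
  = 1.4772 bits

I(U;V) = H(U) + H(V) - H(U,V)
  = 1.4772 + 1.4772 - 1.4772
  = 1.4772 bits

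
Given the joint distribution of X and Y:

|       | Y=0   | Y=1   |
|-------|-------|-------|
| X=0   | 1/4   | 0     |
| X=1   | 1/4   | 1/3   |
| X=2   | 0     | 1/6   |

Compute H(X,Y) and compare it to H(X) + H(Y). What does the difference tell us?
Marginal P(X) (row sums):
  P(X=0) = 1/4 + 0 = 1/4
  P(X=1) = 1/4 + 1/3 = 7/12
  P(X=2) = 0 + 1/6 = 1/6
Marginal P(Y) (column sums):
  P(Y=0) = 1/4 + 1/4 + 0 = 1/2
  P(Y=1) = 0 + 1/3 + 1/6 = 1/2

H(X,Y) = -[(1/4)·log₂(1/4) + (1/4)·log₂(1/4) + (1/3)·log₂(1/3) + (1/6)·log₂(1/6)]
  = 0.5000 + 0.5000 + 0.5283 + 0.4308
  = 1.9591 bits
H(X) = -[(1/4)·log₂(1/4) + (7/12)·log₂(7/12) + (1/6)·log₂(1/6)]
  = 0.5000 + 0.4536 + 0.4308
  = 1.3844 bits
H(Y) = -[(1/2)·log₂(1/2) + (1/2)·log₂(1/2)]
  = 0.5000 + 0.5000
  = 1.0000 bits

H(X) + H(Y) = 1.3844 + 1.0000 = 2.3844 bits
Difference: H(X) + H(Y) - H(X,Y) = 2.3844 - 1.9591 = 0.4253 bits = I(X;Y)

The difference is the mutual information; it is positive here, so X and Y are dependent (knowing one reduces uncertainty about the other by 0.4253 bits).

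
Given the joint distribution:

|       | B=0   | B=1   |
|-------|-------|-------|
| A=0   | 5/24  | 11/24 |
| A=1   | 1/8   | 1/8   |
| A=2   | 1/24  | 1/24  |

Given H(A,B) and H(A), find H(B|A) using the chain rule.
From the chain rule: H(A,B) = H(A) + H(B|A)
Therefore: H(B|A) = H(A,B) - H(A)

H(A,B) = -[(5/24)·log₂(5/24) + (11/24)·log₂(11/24) + (1/8)·log₂(1/8) + (1/8)·log₂(1/8) + (1/24)·log₂(1/24) + (1/24)·log₂(1/24)]
  = 0.4715 + 0.5159 + 0.3750 + 0.3750 + 0.1910 + 0.1910
  = 2.1194 bits
Marginal P(A) (row sums):
  P(A=0) = 5/24 + 11/24 = 2/3
  P(A=1) = 1/8 + 1/8 = 1/4
  P(A=2) = 1/24 + 1/24 = 1/12
H(A) = -[(2/3)·log₂(2/3) + (1/4)·log₂(1/4) + (1/12)·log₂(1/12)]
  = 0.3900 + 0.5000 + 0.2987
  = 1.1887 bits

H(B|A) = 2.1194 - 1.1887 = 0.9307 bits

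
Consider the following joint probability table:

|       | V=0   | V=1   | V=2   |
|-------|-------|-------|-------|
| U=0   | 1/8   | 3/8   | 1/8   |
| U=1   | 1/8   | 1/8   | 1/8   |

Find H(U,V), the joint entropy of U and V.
H(U,V) = -Σ P(U,V) log₂ P(U,V), summed over the non-zero cells:
H(U,V) = -[(1/8)·log₂(1/8) + (3/8)·log₂(3/8) + (1/8)·log₂(1/8) + (1/8)·log₂(1/8) + (1/8)·log₂(1/8) + (1/8)·log₂(1/8)]
  = 0.3750 + 0.5306 + 0.3750 + 0.3750 + 0.3750 + 0.3750
  = 2.4056 bits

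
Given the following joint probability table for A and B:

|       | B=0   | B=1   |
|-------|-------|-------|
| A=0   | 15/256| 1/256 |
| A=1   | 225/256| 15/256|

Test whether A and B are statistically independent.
Marginal P(A) (row sums):
  P(A=0) = 15/256 + 1/256 = 1/16
  P(A=1) = 225/256 + 15/256 = 15/16
Marginal P(B) (column sums):
  P(B=0) = 15/256 + 225/256 = 15/16
  P(B=1) = 1/256 + 15/256 = 1/16

A and B are independent iff P(A=i,B=j) = P(A=i)·P(B=j) for every cell.
  P(A=0)·P(B=0) = 1/16 × 15/16 = 15/256 = P(A=0,B=0) ✓
  P(A=0)·P(B=1) = 1/16 × 1/16 = 1/256 = P(A=0,B=1) ✓
  P(A=1)·P(B=0) = 15/16 × 15/16 = 225/256 = P(A=1,B=0) ✓
  P(A=1)·P(B=1) = 15/16 × 1/16 = 15/256 = P(A=1,B=1) ✓

Yes, A and B are independent: every cell factors, so I(A;B) = 0 bits.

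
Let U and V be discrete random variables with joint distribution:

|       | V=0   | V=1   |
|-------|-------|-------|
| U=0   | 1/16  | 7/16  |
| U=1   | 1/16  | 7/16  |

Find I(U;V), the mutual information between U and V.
Marginal P(U) (row sums):
  P(U=0) = 1/16 + 7/16 = 1/2
  P(U=1) = 1/16 + 7/16 = 1/2
Marginal P(V) (column sums):
  P(V=0) = 1/16 + 1/16 = 1/8
  P(V=1) = 7/16 + 7/16 = 7/8

H(U) = -[(1/2)·log₂(1/2) + (1/2)·log₂(1/2)]
  = 0.5000 + 0.5000
  = 1.0000 bits
H(V) = -[(1/8)·log₂(1/8) + (7/8)·log₂(7/8)]
  = 0.3750 + 0.1686
  = 0.5436 bits
H(U,V) = -[(1/16)·log₂(1/16) + (7/16)·log₂(7/16) + (1/16)·log₂(1/16) + (7/16)·log₂(7/16)]
  = 0.2500 + 0.5218 + 0.2500 + 0.5218
  = 1.5436 bits

I(U;V) = H(U) + H(V) - H(U,V)
  = 1.0000 + 0.5436 - 1.5436
  = 0.0000 bits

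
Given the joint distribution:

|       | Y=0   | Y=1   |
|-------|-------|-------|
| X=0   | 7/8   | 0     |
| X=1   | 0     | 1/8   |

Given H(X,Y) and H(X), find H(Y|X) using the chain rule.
From the chain rule: H(X,Y) = H(X) + H(Y|X)
Therefore: H(Y|X) = H(X,Y) - H(X)

H(X,Y) = -[(7/8)·log₂(7/8) + (1/8)·log₂(1/8)]
  = 0.1686 + 0.3750
  = 0.5436 bits
Marginal P(X) (row sums):
  P(X=0) = 7/8 + 0 = 7/8
  P(X=1) = 0 + 1/8 = 1/8
H(X) = -[(7/8)·log₂(7/8) + (1/8)·log₂(1/8)]
  = 0.1686 + 0.3750
  = 0.5436 bits

H(Y|X) = 0.5436 - 0.5436 = 0.0000 bits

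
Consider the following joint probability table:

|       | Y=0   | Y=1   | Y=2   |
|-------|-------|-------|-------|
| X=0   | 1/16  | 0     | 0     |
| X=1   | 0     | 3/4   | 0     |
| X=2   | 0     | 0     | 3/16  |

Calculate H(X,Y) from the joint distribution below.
H(X,Y) = -Σ P(X,Y) log₂ P(X,Y), summed over the non-zero cells:
H(X,Y) = -[(1/16)·log₂(1/16) + (3/4)·log₂(3/4) + (3/16)·log₂(3/16)]
  = 0.2500 + 0.3113 + 0.4528
  = 1.0141 bits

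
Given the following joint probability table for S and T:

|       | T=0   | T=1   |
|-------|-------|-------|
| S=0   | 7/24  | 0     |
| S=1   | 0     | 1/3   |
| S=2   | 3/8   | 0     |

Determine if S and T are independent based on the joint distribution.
Marginal P(S) (row sums):
  P(S=0) = 7/24 + 0 = 7/24
  P(S=1) = 0 + 1/3 = 1/3
  P(S=2) = 3/8 + 0 = 3/8
Marginal P(T) (column sums):
  P(T=0) = 7/24 + 0 + 3/8 = 2/3
  P(T=1) = 0 + 1/3 + 0 = 1/3

S and T are independent iff P(S=i,T=j) = P(S=i)·P(T=j) for every cell.
  P(S=0)·P(T=0) = 7/24 × 2/3 = 7/36, but P(S=0,T=0) = 7/24 ✗

No, S and T are not independent. Quantitatively, I(S;T) > 0:

H(S) = -[(7/24)·log₂(7/24) + (1/3)·log₂(1/3) + (3/8)·log₂(3/8)]
  = 0.5185 + 0.5283 + 0.5306
  = 1.5774 bits
H(T) = -[(2/3)·log₂(2/3) + (1/3)·log₂(1/3)]
  = 0.3900 + 0.5283
  = 0.9183 bits
H(S,T) = -[(7/24)·log₂(7/24) + (1/3)·log₂(1/3) + (3/8)·log₂(3/8)]
  = 0.5185 + 0.5283 + 0.5306
  = 1.5774 bits
I(S;T) = H(S) + H(T) - H(S,T) = 1.5774 + 0.9183 - 1.5774 = 0.9183 bits > 0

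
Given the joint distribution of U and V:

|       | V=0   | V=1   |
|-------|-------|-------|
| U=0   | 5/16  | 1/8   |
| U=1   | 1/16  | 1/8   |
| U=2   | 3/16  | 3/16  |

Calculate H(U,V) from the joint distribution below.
H(U,V) = -Σ P(U,V) log₂ P(U,V), summed over the non-zero cells:
H(U,V) = -[(5/16)·log₂(5/16) + (1/8)·log₂(1/8) + (1/16)·log₂(1/16) + (1/8)·log₂(1/8) + (3/16)·log₂(3/16) + (3/16)·log₂(3/16)]
  = 0.5244 + 0.3750 + 0.2500 + 0.3750 + 0.4528 + 0.4528
  = 2.4300 bits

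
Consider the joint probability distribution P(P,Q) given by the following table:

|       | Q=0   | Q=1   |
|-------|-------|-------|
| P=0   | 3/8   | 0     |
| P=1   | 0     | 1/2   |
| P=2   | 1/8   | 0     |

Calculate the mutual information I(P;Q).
Marginal P(P) (row sums):
  P(P=0) = 3/8 + 0 = 3/8
  P(P=1) = 0 + 1/2 = 1/2
  P(P=2) = 1/8 + 0 = 1/8
Marginal P(Q) (column sums):
  P(Q=0) = 3/8 + 0 + 1/8 = 1/2
  P(Q=1) = 0 + 1/2 + 0 = 1/2

H(P) = -[(3/8)·log₂(3/8) + (1/2)·log₂(1/2) + (1/8)·log₂(1/8)]
  = 0.5306 + 0.5000 + 0.3750
  = 1.4056 bits
H(Q) = -[(1/2)·log₂(1/2) + (1/2)·log₂(1/2)]
  = 0.5000 + 0.5000
  = 1.0000 bits
H(P,Q) = -[(3/8)·log₂(3/8) + (1/2)·log₂(1/2) + (1/8)·log₂(1/8)]
  = 0.5306 + 0.5000 + 0.3750
  = 1.4056 bits

I(P;Q) = H(P) + H(Q) - H(P,Q)
  = 1.4056 + 1.0000 - 1.4056
  = 1.0000 bits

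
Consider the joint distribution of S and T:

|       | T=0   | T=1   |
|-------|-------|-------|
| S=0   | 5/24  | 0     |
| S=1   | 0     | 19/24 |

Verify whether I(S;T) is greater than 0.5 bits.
Marginal P(S) (row sums):
  P(S=0) = 5/24 + 0 = 5/24
  P(S=1) = 0 + 19/24 = 19/24
Marginal P(T) (column sums):
  P(T=0) = 5/24 + 0 = 5/24
  P(T=1) = 0 + 19/24 = 19/24

H(S) = -[(5/24)·log₂(5/24) + (19/24)·log₂(19/24)]
  = 0.4715 + 0.2668
  = 0.7383 bits
H(T) = -[(5/24)·log₂(5/24) + (19/24)·log₂(19/24)]
  = 0.4715 + 0.2668
  = 0.7383 bits
H(S,T) = -[(5/24)·log₂(5/24) + (19/24)·log₂(19/24)]
  = 0.4715 + 0.2668
  = 0.7383 bits

I(S;T) = H(S) + H(T) - H(S,T)
  = 0.7383 + 0.7383 - 0.7383
  = 0.7383 bits

Yes. I(S;T) = 0.7383 bits, which is > 0.5 bits.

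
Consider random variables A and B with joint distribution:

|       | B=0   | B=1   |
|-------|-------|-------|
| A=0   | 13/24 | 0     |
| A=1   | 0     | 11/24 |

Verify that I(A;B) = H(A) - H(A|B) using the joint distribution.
Left side, from I(A;B) = H(A) + H(B) - H(A,B):
Marginal P(A) (row sums):
  P(A=0) = 13/24 + 0 = 13/24
  P(A=1) = 0 + 11/24 = 11/24
Marginal P(B) (column sums):
  P(B=0) = 13/24 + 0 = 13/24
  P(B=1) = 0 + 11/24 = 11/24

H(A) = -[(13/24)·log₂(13/24) + (11/24)·log₂(11/24)]
  = 0.4791 + 0.5159
  = 0.9950 bits
H(B) = -[(13/24)·log₂(13/24) + (11/24)·log₂(11/24)]
  = 0.4791 + 0.5159
  = 0.9950 bits
H(A,B) = -[(13/24)·log₂(13/24) + (11/24)·log₂(11/24)]
  = 0.4791 + 0.5159
  = 0.9950 bits

I(A;B) = H(A) + H(B) - H(A,B)
  = 0.9950 + 0.9950 - 0.9950
  = 0.9950 bits

Right side, with H(A|B) computed directly from the conditional probabilities:
H(A|B) = -Σ P(A,B)·log₂ P(A|B), where P(A|B) = P(A,B) / P(B)
  (cells with P(A,B) = 0 contribute 0)
  (A=0,B=0): P(A|B) = (13/24)/(13/24) = 1;  -(13/24)·log₂(1) = 0.0000
  (A=1,B=1): P(A|B) = (11/24)/(11/24) = 1;  -(11/24)·log₂(1) = 0.0000
H(A|B) = 0.0000 + 0.0000
  = 0.0000 bits
H(A) - H(A|B) = 0.9950 - 0.0000 = 0.9950 bits

Both sides equal 0.9950 bits, so I(A;B) = H(A) - H(A|B) ✓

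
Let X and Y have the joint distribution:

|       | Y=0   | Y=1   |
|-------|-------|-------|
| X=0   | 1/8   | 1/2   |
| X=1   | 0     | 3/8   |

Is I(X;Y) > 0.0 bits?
Marginal P(X) (row sums):
  P(X=0) = 1/8 + 1/2 = 5/8
  P(X=1) = 0 + 3/8 = 3/8
Marginal P(Y) (column sums):
  P(Y=0) = 1/8 + 0 = 1/8
  P(Y=1) = 1/2 + 3/8 = 7/8

H(X) = -[(5/8)·log₂(5/8) + (3/8)·log₂(3/8)]
  = 0.4238 + 0.5306
  = 0.9544 bits
H(Y) = -[(1/8)·log₂(1/8) + (7/8)·log₂(7/8)]
  = 0.3750 + 0.1686
  = 0.5436 bits
H(X,Y) = -[(1/8)·log₂(1/8) + (1/2)·log₂(1/2) + (3/8)·log₂(3/8)]
  = 0.3750 + 0.5000 + 0.5306
  = 1.4056 bits

I(X;Y) = H(X) + H(Y) - H(X,Y)
  = 0.9544 + 0.5436 - 1.4056
  = 0.0924 bits

Yes. I(X;Y) = 0.0924 bits, which is > 0.0 bits.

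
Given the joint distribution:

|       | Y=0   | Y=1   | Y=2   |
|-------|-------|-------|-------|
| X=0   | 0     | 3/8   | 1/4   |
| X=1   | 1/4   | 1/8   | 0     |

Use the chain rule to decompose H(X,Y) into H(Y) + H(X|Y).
By the chain rule: H(X,Y) = H(Y) + H(X|Y)

Marginal P(Y) (column sums):
  P(Y=0) = 0 + 1/4 = 1/4
  P(Y=1) = 3/8 + 1/8 = 1/2
  P(Y=2) = 1/4 + 0 = 1/4
H(Y) = -[(1/4)·log₂(1/4) + (1/2)·log₂(1/2) + (1/4)·log₂(1/4)]
  = 0.5000 + 0.5000 + 0.5000
  = 1.5000 bits
H(X|Y) = -Σ P(X,Y)·log₂ P(X|Y), where P(X|Y) = P(X,Y) / P(Y)
  (cells with P(X,Y) = 0 contribute 0)
  (X=0,Y=1): P(X|Y) = (3/8)/(1/2) = 3/4;  -(3/8)·log₂(3/4) = 0.1556
  (X=0,Y=2): P(X|Y) = (1/4)/(1/4) = 1;  -(1/4)·log₂(1) = 0.0000
  (X=1,Y=0): P(X|Y) = (1/4)/(1/4) = 1;  -(1/4)·log₂(1) = 0.0000
  (X=1,Y=1): P(X|Y) = (1/8)/(1/2) = 1/4;  -(1/8)·log₂(1/4) = 0.2500
H(X|Y) = 0.1556 + 0.0000 + 0.0000 + 0.2500
  = 0.4056 bits

H(X,Y) = H(Y) + H(X|Y) = 1.5000 + 0.4056 = 1.9056 bits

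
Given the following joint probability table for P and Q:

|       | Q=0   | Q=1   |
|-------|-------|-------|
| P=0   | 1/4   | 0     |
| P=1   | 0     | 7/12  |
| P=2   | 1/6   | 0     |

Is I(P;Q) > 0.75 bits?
Marginal P(P) (row sums):
  P(P=0) = 1/4 + 0 = 1/4
  P(P=1) = 0 + 7/12 = 7/12
  P(P=2) = 1/6 + 0 = 1/6
Marginal P(Q) (column sums):
  P(Q=0) = 1/4 + 0 + 1/6 = 5/12
  P(Q=1) = 0 + 7/12 + 0 = 7/12

H(P) = -[(1/4)·log₂(1/4) + (7/12)·log₂(7/12) + (1/6)·log₂(1/6)]
  = 0.5000 + 0.4536 + 0.4308
  = 1.3844 bits
H(Q) = -[(5/12)·log₂(5/12) + (7/12)·log₂(7/12)]
  = 0.5263 + 0.4536
  = 0.9799 bits
H(P,Q) = -[(1/4)·log₂(1/4) + (7/12)·log₂(7/12) + (1/6)·log₂(1/6)]
  = 0.5000 + 0.4536 + 0.4308
  = 1.3844 bits

I(P;Q) = H(P) + H(Q) - H(P,Q)
  = 1.3844 + 0.9799 - 1.3844
  = 0.9799 bits

Yes. I(P;Q) = 0.9799 bits, which is > 0.75 bits.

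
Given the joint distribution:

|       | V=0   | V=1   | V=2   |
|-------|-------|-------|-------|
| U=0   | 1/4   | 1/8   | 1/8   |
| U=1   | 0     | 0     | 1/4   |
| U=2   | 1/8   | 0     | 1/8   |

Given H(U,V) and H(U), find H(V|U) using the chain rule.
From the chain rule: H(U,V) = H(U) + H(V|U)
Therefore: H(V|U) = H(U,V) - H(U)

H(U,V) = -[(1/4)·log₂(1/4) + (1/8)·log₂(1/8) + (1/8)·log₂(1/8) + (1/4)·log₂(1/4) + (1/8)·log₂(1/8) + (1/8)·log₂(1/8)]
  = 0.5000 + 0.3750 + 0.3750 + 0.5000 + 0.3750 + 0.3750
  = 2.5000 bits
Marginal P(U) (row sums):
  P(U=0) = 1/4 + 1/8 + 1/8 = 1/2
  P(U=1) = 0 + 0 + 1/4 = 1/4
  P(U=2) = 1/8 + 0 + 1/8 = 1/4
H(U) = -[(1/2)·log₂(1/2) + (1/4)·log₂(1/4) + (1/4)·log₂(1/4)]
  = 0.5000 + 0.5000 + 0.5000
  = 1.5000 bits

H(V|U) = 2.5000 - 1.5000 = 1.0000 bits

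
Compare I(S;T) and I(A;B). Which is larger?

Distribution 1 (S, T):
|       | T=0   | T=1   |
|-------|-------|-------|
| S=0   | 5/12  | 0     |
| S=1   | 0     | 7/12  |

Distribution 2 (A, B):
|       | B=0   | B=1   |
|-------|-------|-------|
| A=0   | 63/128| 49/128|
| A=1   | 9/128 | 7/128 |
Distribution 1 (S, T):
Marginal P(S) (row sums):
  P(S=0) = 5/12 + 0 = 5/12
  P(S=1) = 0 + 7/12 = 7/12
Marginal P(T) (column sums):
  P(T=0) = 5/12 + 0 = 5/12
  P(T=1) = 0 + 7/12 = 7/12

H(S) = -[(5/12)·log₂(5/12) + (7/12)·log₂(7/12)]
  = 0.5263 + 0.4536
  = 0.9799 bits
H(T) = -[(5/12)·log₂(5/12) + (7/12)·log₂(7/12)]
  = 0.5263 + 0.4536
  = 0.9799 bits
H(S,T) = -[(5/12)·log₂(5/12) + (7/12)·log₂(7/12)]
  = 0.5263 + 0.4536
  = 0.9799 bits

I(S;T) = H(S) + H(T) - H(S,T)
  = 0.9799 + 0.9799 - 0.9799
  = 0.9799 bits

Distribution 2 (A, B):
Marginal P(A) (row sums):
  P(A=0) = 63/128 + 49/128 = 7/8
  P(A=1) = 9/128 + 7/128 = 1/8
Marginal P(B) (column sums):
  P(B=0) = 63/128 + 9/128 = 9/16
  P(B=1) = 49/128 + 7/128 = 7/16

H(A) = -[(7/8)·log₂(7/8) + (1/8)·log₂(1/8)]
  = 0.1686 + 0.3750
  = 0.5436 bits
H(B) = -[(9/16)·log₂(9/16) + (7/16)·log₂(7/16)]
  = 0.4669 + 0.5218
  = 0.9887 bits
H(A,B) = -[(63/128)·log₂(63/128) + (49/128)·log₂(49/128) + (9/128)·log₂(9/128) + (7/128)·log₂(7/128)]
  = 0.5034 + 0.5303 + 0.2693 + 0.2293
  = 1.5323 bits

I(A;B) = H(A) + H(B) - H(A,B)
  = 0.5436 + 0.9887 - 1.5323
  = 0.0000 bits

I(S;T) = 0.9799 bits > I(A;B) = 0.0000 bits, so (S, T) has the higher mutual information (stronger dependence).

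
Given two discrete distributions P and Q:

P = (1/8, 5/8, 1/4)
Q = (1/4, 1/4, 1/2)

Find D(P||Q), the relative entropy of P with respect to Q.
D(P||Q) = Σ P(i) log₂(P(i)/Q(i))
  i=0: (1/8) × log₂((1/8)/(1/4)) = (1/8) × log₂(1/2) = -0.1250
  i=1: (5/8) × log₂((5/8)/(1/4)) = (5/8) × log₂(5/2) = 0.8262
  i=2: (1/4) × log₂((1/4)/(1/2)) = (1/4) × log₂(1/2) = -0.2500
D(P||Q) = -0.1250 + 0.8262 - 0.2500
  = 0.4512 bits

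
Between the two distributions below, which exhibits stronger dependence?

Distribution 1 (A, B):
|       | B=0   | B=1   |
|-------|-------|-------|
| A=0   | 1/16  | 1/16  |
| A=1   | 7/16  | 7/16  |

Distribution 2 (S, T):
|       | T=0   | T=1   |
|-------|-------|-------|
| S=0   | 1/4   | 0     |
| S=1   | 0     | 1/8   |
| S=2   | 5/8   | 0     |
Distribution 1 (A, B):
Marginal P(A) (row sums):
  P(A=0) = 1/16 + 1/16 = 1/8
  P(A=1) = 7/16 + 7/16 = 7/8
Marginal P(B) (column sums):
  P(B=0) = 1/16 + 7/16 = 1/2
  P(B=1) = 1/16 + 7/16 = 1/2

H(A) = -[(1/8)·log₂(1/8) + (7/8)·log₂(7/8)]
  = 0.3750 + 0.1686
  = 0.5436 bits
H(B) = -[(1/2)·log₂(1/2) + (1/2)·log₂(1/2)]
  = 0.5000 + 0.5000
  = 1.0000 bits
H(A,B) = -[(1/16)·log₂(1/16) + (1/16)·log₂(1/16) + (7/16)·log₂(7/16) + (7/16)·log₂(7/16)]
  = 0.2500 + 0.2500 + 0.5218 + 0.5218
  = 1.5436 bits

I(A;B) = H(A) + H(B) - H(A,B)
  = 0.5436 + 1.0000 - 1.5436
  = 0.0000 bits

Distribution 2 (S, T):
Marginal P(S) (row sums):
  P(S=0) = 1/4 + 0 = 1/4
  P(S=1) = 0 + 1/8 = 1/8
  P(S=2) = 5/8 + 0 = 5/8
Marginal P(T) (column sums):
  P(T=0) = 1/4 + 0 + 5/8 = 7/8
  P(T=1) = 0 + 1/8 + 0 = 1/8

H(S) = -[(1/4)·log₂(1/4) + (1/8)·log₂(1/8) + (5/8)·log₂(5/8)]
  = 0.5000 + 0.3750 + 0.4238
  = 1.2988 bits
H(T) = -[(7/8)·log₂(7/8) + (1/8)·log₂(1/8)]
  = 0.1686 + 0.3750
  = 0.5436 bits
H(S,T) = -[(1/4)·log₂(1/4) + (1/8)·log₂(1/8) + (5/8)·log₂(5/8)]
  = 0.5000 + 0.3750 + 0.4238
  = 1.2988 bits

I(S;T) = H(S) + H(T) - H(S,T)
  = 1.2988 + 0.5436 - 1.2988
  = 0.5436 bits

I(S;T) = 0.5436 bits > I(A;B) = 0.0000 bits, so (S, T) has the higher mutual information (stronger dependence).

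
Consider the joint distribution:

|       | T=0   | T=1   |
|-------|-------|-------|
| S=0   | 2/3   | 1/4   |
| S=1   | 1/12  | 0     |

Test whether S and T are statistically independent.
Marginal P(S) (row sums):
  P(S=0) = 2/3 + 1/4 = 11/12
  P(S=1) = 1/12 + 0 = 1/12
Marginal P(T) (column sums):
  P(T=0) = 2/3 + 1/12 = 3/4
  P(T=1) = 1/4 + 0 = 1/4

S and T are independent iff P(S=i,T=j) = P(S=i)·P(T=j) for every cell.
  P(S=0)·P(T=0) = 11/12 × 3/4 = 11/16, but P(S=0,T=0) = 2/3 ✗

No, S and T are not independent. Quantitatively, I(S;T) > 0:

H(S) = -[(11/12)·log₂(11/12) + (1/12)·log₂(1/12)]
  = 0.1151 + 0.2987
  = 0.4138 bits
H(T) = -[(3/4)·log₂(3/4) + (1/4)·log₂(1/4)]
  = 0.3113 + 0.5000
  = 0.8113 bits
H(S,T) = -[(2/3)·log₂(2/3) + (1/4)·log₂(1/4) + (1/12)·log₂(1/12)]
  = 0.3900 + 0.5000 + 0.2987
  = 1.1887 bits
I(S;T) = H(S) + H(T) - H(S,T) = 0.4138 + 0.8113 - 1.1887 = 0.0364 bits > 0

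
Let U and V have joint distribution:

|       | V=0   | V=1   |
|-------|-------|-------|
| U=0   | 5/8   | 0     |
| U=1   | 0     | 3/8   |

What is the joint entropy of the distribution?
H(U,V) = -Σ P(U,V) log₂ P(U,V), summed over the non-zero cells:
H(U,V) = -[(5/8)·log₂(5/8) + (3/8)·log₂(3/8)]
  = 0.4238 + 0.5306
  = 0.9544 bits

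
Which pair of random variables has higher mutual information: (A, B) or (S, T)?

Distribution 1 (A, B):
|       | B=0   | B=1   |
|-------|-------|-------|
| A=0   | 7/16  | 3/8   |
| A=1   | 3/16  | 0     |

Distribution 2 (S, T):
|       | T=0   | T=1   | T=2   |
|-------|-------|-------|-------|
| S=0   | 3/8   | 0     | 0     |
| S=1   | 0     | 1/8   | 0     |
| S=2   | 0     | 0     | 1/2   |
Distribution 1 (A, B):
Marginal P(A) (row sums):
  P(A=0) = 7/16 + 3/8 = 13/16
  P(A=1) = 3/16 + 0 = 3/16
Marginal P(B) (column sums):
  P(B=0) = 7/16 + 3/16 = 5/8
  P(B=1) = 3/8 + 0 = 3/8

H(A) = -[(13/16)·log₂(13/16) + (3/16)·log₂(3/16)]
  = 0.2434 + 0.4528
  = 0.6962 bits
H(B) = -[(5/8)·log₂(5/8) + (3/8)·log₂(3/8)]
  = 0.4238 + 0.5306
  = 0.9544 bits
H(A,B) = -[(7/16)·log₂(7/16) + (3/8)·log₂(3/8) + (3/16)·log₂(3/16)]
  = 0.5218 + 0.5306 + 0.4528
  = 1.5052 bits

I(A;B) = H(A) + H(B) - H(A,B)
  = 0.6962 + 0.9544 - 1.5052
  = 0.1454 bits

Distribution 2 (S, T):
Marginal P(S) (row sums):
  P(S=0) = 3/8 + 0 + 0 = 3/8
  P(S=1) = 0 + 1/8 + 0 = 1/8
  P(S=2) = 0 + 0 + 1/2 = 1/2
Marginal P(T) (column sums):
  P(T=0) = 3/8 + 0 + 0 = 3/8
  P(T=1) = 0 + 1/8 + 0 = 1/8
  P(T=2) = 0 + 0 + 1/2 = 1/2

H(S) = -[(3/8)·log₂(3/8) + (1/8)·log₂(1/8) + (1/2)·log₂(1/2)]
  = 0.5306 + 0.3750 + 0.5000
  = 1.4056 bits
H(T) = -[(3/8)·log₂(3/8) + (1/8)·log₂(1/8) + (1/2)·log₂(1/2)]
  = 0.5306 + 0.3750 + 0.5000
  = 1.4056 bits
H(S,T) = -[(3/8)·log₂(3/8) + (1/8)·log₂(1/8) + (1/2)·log₂(1/2)]
  = 0.5306 + 0.3750 + 0.5000
  = 1.4056 bits

I(S;T) = H(S) + H(T) - H(S,T)
  = 1.4056 + 1.4056 - 1.4056
  = 1.4056 bits

I(S;T) = 1.4056 bits > I(A;B) = 0.1454 bits, so (S, T) has the higher mutual information (stronger dependence).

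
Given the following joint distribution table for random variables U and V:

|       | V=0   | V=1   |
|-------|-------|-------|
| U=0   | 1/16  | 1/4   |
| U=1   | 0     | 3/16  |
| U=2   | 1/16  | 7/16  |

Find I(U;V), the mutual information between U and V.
Marginal P(U) (row sums):
  P(U=0) = 1/16 + 1/4 = 5/16
  P(U=1) = 0 + 3/16 = 3/16
  P(U=2) = 1/16 + 7/16 = 1/2
Marginal P(V) (column sums):
  P(V=0) = 1/16 + 0 + 1/16 = 1/8
  P(V=1) = 1/4 + 3/16 + 7/16 = 7/8

H(U) = -[(5/16)·log₂(5/16) + (3/16)·log₂(3/16) + (1/2)·log₂(1/2)]
  = 0.5244 + 0.4528 + 0.5000
  = 1.4772 bits
H(V) = -[(1/8)·log₂(1/8) + (7/8)·log₂(7/8)]
  = 0.3750 + 0.1686
  = 0.5436 bits
H(U,V) = -[(1/16)·log₂(1/16) + (1/4)·log₂(1/4) + (3/16)·log₂(3/16) + (1/16)·log₂(1/16) + (7/16)·log₂(7/16)]
  = 0.2500 + 0.5000 + 0.4528 + 0.2500 + 0.5218
  = 1.9746 bits

I(U;V) = H(U) + H(V) - H(U,V)
  = 1.4772 + 0.5436 - 1.9746
  = 0.0462 bits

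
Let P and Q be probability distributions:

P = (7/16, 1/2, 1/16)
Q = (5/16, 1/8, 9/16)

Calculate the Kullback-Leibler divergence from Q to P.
D(P||Q) = Σ P(i) log₂(P(i)/Q(i))
  i=0: (7/16) × log₂((7/16)/(5/16)) = (7/16) × log₂(7/5) = 0.2124
  i=1: (1/2) × log₂((1/2)/(1/8)) = (1/2) × log₂(4) = 1.0000
  i=2: (1/16) × log₂((1/16)/(9/16)) = (1/16) × log₂(1/9) = -0.1981
D(P||Q) = 0.2124 + 1.0000 - 0.1981
  = 1.0143 bits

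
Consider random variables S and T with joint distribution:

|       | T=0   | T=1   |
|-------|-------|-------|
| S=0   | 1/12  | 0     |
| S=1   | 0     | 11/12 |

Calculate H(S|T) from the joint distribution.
Marginal P(T) (column sums):
  P(T=0) = 1/12 + 0 = 1/12
  P(T=1) = 0 + 11/12 = 11/12

H(S|T) = -Σ P(S,T)·log₂ P(S|T), where P(S|T) = P(S,T) / P(T)
  (cells with P(S,T) = 0 contribute 0)
  (S=0,T=0): P(S|T) = (1/12)/(1/12) = 1;  -(1/12)·log₂(1) = 0.0000
  (S=1,T=1): P(S|T) = (11/12)/(11/12) = 1;  -(11/12)·log₂(1) = 0.0000
H(S|T) = 0.0000 + 0.0000
  = 0.0000 bits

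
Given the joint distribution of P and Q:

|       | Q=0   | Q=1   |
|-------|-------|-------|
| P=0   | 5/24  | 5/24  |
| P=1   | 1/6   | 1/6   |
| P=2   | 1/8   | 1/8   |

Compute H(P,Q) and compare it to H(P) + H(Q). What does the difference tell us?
Marginal P(P) (row sums):
  P(P=0) = 5/24 + 5/24 = 5/12
  P(P=1) = 1/6 + 1/6 = 1/3
  P(P=2) = 1/8 + 1/8 = 1/4
Marginal P(Q) (column sums):
  P(Q=0) = 5/24 + 1/6 + 1/8 = 1/2
  P(Q=1) = 5/24 + 1/6 + 1/8 = 1/2

H(P,Q) = -[(5/24)·log₂(5/24) + (5/24)·log₂(5/24) + (1/6)·log₂(1/6) + (1/6)·log₂(1/6) + (1/8)·log₂(1/8) + (1/8)·log₂(1/8)]
  = 0.4715 + 0.4715 + 0.4308 + 0.4308 + 0.3750 + 0.3750
  = 2.5546 bits
H(P) = -[(5/12)·log₂(5/12) + (1/3)·log₂(1/3) + (1/4)·log₂(1/4)]
  = 0.5263 + 0.5283 + 0.5000
  = 1.5546 bits
H(Q) = -[(1/2)·log₂(1/2) + (1/2)·log₂(1/2)]
  = 0.5000 + 0.5000
  = 1.0000 bits

H(P) + H(Q) = 1.5546 + 1.0000 = 2.5546 bits
Difference: H(P) + H(Q) - H(P,Q) = 2.5546 - 2.5546 = 0.0000 bits = I(P;Q)

The difference is the mutual information; it is 0 here, so P and Q are independent (the joint entropy equals the sum of the marginal entropies).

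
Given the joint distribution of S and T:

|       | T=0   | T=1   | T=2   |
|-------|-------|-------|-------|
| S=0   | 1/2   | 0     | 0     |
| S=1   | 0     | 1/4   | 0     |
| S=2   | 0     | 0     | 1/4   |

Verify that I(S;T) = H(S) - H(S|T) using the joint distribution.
Left side, from I(S;T) = H(S) + H(T) - H(S,T):
Marginal P(S) (row sums):
  P(S=0) = 1/2 + 0 + 0 = 1/2
  P(S=1) = 0 + 1/4 + 0 = 1/4
  P(S=2) = 0 + 0 + 1/4 = 1/4
Marginal P(T) (column sums):
  P(T=0) = 1/2 + 0 + 0 = 1/2
  P(T=1) = 0 + 1/4 + 0 = 1/4
  P(T=2) = 0 + 0 + 1/4 = 1/4

H(S) = -[(1/2)·log₂(1/2) + (1/4)·log₂(1/4) + (1/4)·log₂(1/4)]
  = 0.5000 + 0.5000 + 0.5000
  = 1.5000 bits
H(T) = -[(1/2)·log₂(1/2) + (1/4)·log₂(1/4) + (1/4)·log₂(1/4)]
  = 0.5000 + 0.5000 + 0.5000
  = 1.5000 bits
H(S,T) = -[(1/2)·log₂(1/2) + (1/4)·log₂(1/4) + (1/4)·log₂(1/4)]
  = 0.5000 + 0.5000 + 0.5000
  = 1.5000 bits

I(S;T) = H(S) + H(T) - H(S,T)
  = 1.5000 + 1.5000 - 1.5000
  = 1.5000 bits

Right side, with H(S|T) computed directly from the conditional probabilities:
H(S|T) = -Σ P(S,T)·log₂ P(S|T), where P(S|T) = P(S,T) / P(T)
  (cells with P(S,T) = 0 contribute 0)
  (S=0,T=0): P(S|T) = (1/2)/(1/2) = 1;  -(1/2)·log₂(1) = 0.0000
  (S=1,T=1): P(S|T) = (1/4)/(1/4) = 1;  -(1/4)·log₂(1) = 0.0000
  (S=2,T=2): P(S|T) = (1/4)/(1/4) = 1;  -(1/4)·log₂(1) = 0.0000
H(S|T) = 0.0000 + 0.0000 + 0.0000
  = 0.0000 bits
H(S) - H(S|T) = 1.5000 - 0.0000 = 1.5000 bits

Both sides equal 1.5000 bits, so I(S;T) = H(S) - H(S|T) ✓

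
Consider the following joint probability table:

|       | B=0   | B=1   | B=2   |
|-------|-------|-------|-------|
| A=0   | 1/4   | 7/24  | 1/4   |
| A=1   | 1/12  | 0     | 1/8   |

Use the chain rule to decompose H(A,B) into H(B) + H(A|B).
By the chain rule: H(A,B) = H(B) + H(A|B)

Marginal P(B) (column sums):
  P(B=0) = 1/4 + 1/12 = 1/3
  P(B=1) = 7/24 + 0 = 7/24
  P(B=2) = 1/4 + 1/8 = 3/8
H(B) = -[(1/3)·log₂(1/3) + (7/24)·log₂(7/24) + (3/8)·log₂(3/8)]
  = 0.5283 + 0.5185 + 0.5306
  = 1.5774 bits
H(A|B) = -Σ P(A,B)·log₂ P(A|B), where P(A|B) = P(A,B) / P(B)
  (cells with P(A,B) = 0 contribute 0)
  (A=0,B=0): P(A|B) = (1/4)/(1/3) = 3/4;  -(1/4)·log₂(3/4) = 0.1038
  (A=0,B=1): P(A|B) = (7/24)/(7/24) = 1;  -(7/24)·log₂(1) = 0.0000
  (A=0,B=2): P(A|B) = (1/4)/(3/8) = 2/3;  -(1/4)·log₂(2/3) = 0.1462
  (A=1,B=0): P(A|B) = (1/12)/(1/3) = 1/4;  -(1/12)·log₂(1/4) = 0.1667
  (A=1,B=2): P(A|B) = (1/8)/(3/8) = 1/3;  -(1/8)·log₂(1/3) = 0.1981
H(A|B) = 0.1038 + 0.0000 + 0.1462 + 0.1667 + 0.1981
  = 0.6148 bits

H(A,B) = H(B) + H(A|B) = 1.5774 + 0.6148 = 2.1922 bits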